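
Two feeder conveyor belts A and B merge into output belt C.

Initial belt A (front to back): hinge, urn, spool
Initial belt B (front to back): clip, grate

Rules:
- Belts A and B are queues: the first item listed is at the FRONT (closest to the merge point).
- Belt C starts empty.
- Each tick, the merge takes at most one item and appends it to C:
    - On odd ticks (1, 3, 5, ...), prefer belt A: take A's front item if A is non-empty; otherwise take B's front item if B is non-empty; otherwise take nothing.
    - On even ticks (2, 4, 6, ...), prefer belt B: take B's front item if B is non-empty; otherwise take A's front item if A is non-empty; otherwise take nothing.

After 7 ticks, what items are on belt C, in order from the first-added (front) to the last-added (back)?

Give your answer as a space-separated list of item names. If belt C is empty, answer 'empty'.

Answer: hinge clip urn grate spool

Derivation:
Tick 1: prefer A, take hinge from A; A=[urn,spool] B=[clip,grate] C=[hinge]
Tick 2: prefer B, take clip from B; A=[urn,spool] B=[grate] C=[hinge,clip]
Tick 3: prefer A, take urn from A; A=[spool] B=[grate] C=[hinge,clip,urn]
Tick 4: prefer B, take grate from B; A=[spool] B=[-] C=[hinge,clip,urn,grate]
Tick 5: prefer A, take spool from A; A=[-] B=[-] C=[hinge,clip,urn,grate,spool]
Tick 6: prefer B, both empty, nothing taken; A=[-] B=[-] C=[hinge,clip,urn,grate,spool]
Tick 7: prefer A, both empty, nothing taken; A=[-] B=[-] C=[hinge,clip,urn,grate,spool]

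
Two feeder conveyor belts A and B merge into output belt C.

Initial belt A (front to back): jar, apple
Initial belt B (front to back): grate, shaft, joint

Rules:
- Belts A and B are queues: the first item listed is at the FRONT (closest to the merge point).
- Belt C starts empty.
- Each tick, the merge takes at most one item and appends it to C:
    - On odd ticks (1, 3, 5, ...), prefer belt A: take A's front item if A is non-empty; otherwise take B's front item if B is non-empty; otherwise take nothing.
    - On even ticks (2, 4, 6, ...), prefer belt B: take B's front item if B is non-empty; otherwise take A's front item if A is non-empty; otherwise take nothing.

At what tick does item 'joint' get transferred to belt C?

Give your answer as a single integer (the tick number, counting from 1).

Tick 1: prefer A, take jar from A; A=[apple] B=[grate,shaft,joint] C=[jar]
Tick 2: prefer B, take grate from B; A=[apple] B=[shaft,joint] C=[jar,grate]
Tick 3: prefer A, take apple from A; A=[-] B=[shaft,joint] C=[jar,grate,apple]
Tick 4: prefer B, take shaft from B; A=[-] B=[joint] C=[jar,grate,apple,shaft]
Tick 5: prefer A, take joint from B; A=[-] B=[-] C=[jar,grate,apple,shaft,joint]

Answer: 5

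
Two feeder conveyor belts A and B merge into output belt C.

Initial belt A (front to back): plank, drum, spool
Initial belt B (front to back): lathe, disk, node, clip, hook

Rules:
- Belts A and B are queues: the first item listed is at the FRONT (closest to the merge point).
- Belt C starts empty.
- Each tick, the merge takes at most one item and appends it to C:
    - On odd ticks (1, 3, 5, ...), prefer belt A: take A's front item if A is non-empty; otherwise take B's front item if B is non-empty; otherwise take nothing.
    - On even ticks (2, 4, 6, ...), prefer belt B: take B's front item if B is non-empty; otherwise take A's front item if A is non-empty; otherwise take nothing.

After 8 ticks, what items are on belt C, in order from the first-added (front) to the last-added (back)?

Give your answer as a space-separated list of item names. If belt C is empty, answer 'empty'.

Answer: plank lathe drum disk spool node clip hook

Derivation:
Tick 1: prefer A, take plank from A; A=[drum,spool] B=[lathe,disk,node,clip,hook] C=[plank]
Tick 2: prefer B, take lathe from B; A=[drum,spool] B=[disk,node,clip,hook] C=[plank,lathe]
Tick 3: prefer A, take drum from A; A=[spool] B=[disk,node,clip,hook] C=[plank,lathe,drum]
Tick 4: prefer B, take disk from B; A=[spool] B=[node,clip,hook] C=[plank,lathe,drum,disk]
Tick 5: prefer A, take spool from A; A=[-] B=[node,clip,hook] C=[plank,lathe,drum,disk,spool]
Tick 6: prefer B, take node from B; A=[-] B=[clip,hook] C=[plank,lathe,drum,disk,spool,node]
Tick 7: prefer A, take clip from B; A=[-] B=[hook] C=[plank,lathe,drum,disk,spool,node,clip]
Tick 8: prefer B, take hook from B; A=[-] B=[-] C=[plank,lathe,drum,disk,spool,node,clip,hook]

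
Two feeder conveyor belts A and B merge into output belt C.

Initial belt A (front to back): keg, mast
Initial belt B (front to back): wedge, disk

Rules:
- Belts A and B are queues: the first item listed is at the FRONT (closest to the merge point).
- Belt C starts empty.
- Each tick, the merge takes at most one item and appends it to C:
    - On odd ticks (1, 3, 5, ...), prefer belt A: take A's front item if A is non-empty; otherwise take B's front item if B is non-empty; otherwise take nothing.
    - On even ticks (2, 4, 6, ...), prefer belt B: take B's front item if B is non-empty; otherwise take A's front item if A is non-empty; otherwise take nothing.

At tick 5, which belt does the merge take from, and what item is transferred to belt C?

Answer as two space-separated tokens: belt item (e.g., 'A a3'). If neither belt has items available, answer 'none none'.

Answer: none none

Derivation:
Tick 1: prefer A, take keg from A; A=[mast] B=[wedge,disk] C=[keg]
Tick 2: prefer B, take wedge from B; A=[mast] B=[disk] C=[keg,wedge]
Tick 3: prefer A, take mast from A; A=[-] B=[disk] C=[keg,wedge,mast]
Tick 4: prefer B, take disk from B; A=[-] B=[-] C=[keg,wedge,mast,disk]
Tick 5: prefer A, both empty, nothing taken; A=[-] B=[-] C=[keg,wedge,mast,disk]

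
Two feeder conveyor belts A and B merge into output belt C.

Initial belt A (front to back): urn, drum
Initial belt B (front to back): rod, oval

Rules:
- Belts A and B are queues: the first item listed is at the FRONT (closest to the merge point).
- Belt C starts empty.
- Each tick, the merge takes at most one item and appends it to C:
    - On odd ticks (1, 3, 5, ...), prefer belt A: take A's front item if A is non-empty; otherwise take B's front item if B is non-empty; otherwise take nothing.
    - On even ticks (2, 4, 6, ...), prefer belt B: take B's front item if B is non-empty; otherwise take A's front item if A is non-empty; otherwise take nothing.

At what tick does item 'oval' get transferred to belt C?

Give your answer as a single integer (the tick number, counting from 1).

Tick 1: prefer A, take urn from A; A=[drum] B=[rod,oval] C=[urn]
Tick 2: prefer B, take rod from B; A=[drum] B=[oval] C=[urn,rod]
Tick 3: prefer A, take drum from A; A=[-] B=[oval] C=[urn,rod,drum]
Tick 4: prefer B, take oval from B; A=[-] B=[-] C=[urn,rod,drum,oval]

Answer: 4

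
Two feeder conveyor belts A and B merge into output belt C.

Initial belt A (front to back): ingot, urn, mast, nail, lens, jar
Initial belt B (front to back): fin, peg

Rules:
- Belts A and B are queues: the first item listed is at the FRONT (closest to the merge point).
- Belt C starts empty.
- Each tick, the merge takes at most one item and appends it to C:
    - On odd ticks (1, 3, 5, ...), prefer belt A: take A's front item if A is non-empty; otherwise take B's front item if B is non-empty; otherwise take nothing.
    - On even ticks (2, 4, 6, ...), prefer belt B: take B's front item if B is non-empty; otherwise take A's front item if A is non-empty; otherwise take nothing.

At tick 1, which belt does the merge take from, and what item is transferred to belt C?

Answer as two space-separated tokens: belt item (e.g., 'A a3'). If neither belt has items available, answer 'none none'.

Answer: A ingot

Derivation:
Tick 1: prefer A, take ingot from A; A=[urn,mast,nail,lens,jar] B=[fin,peg] C=[ingot]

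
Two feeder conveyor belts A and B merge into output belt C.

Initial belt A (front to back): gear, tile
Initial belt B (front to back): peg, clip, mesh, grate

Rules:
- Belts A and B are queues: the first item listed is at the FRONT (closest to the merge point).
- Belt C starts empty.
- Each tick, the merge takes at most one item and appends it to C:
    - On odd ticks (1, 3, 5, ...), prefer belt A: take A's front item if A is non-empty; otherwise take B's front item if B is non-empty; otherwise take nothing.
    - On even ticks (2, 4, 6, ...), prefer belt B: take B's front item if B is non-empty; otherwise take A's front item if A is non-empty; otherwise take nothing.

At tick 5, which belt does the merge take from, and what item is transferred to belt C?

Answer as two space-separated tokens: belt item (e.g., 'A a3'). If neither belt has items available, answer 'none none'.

Tick 1: prefer A, take gear from A; A=[tile] B=[peg,clip,mesh,grate] C=[gear]
Tick 2: prefer B, take peg from B; A=[tile] B=[clip,mesh,grate] C=[gear,peg]
Tick 3: prefer A, take tile from A; A=[-] B=[clip,mesh,grate] C=[gear,peg,tile]
Tick 4: prefer B, take clip from B; A=[-] B=[mesh,grate] C=[gear,peg,tile,clip]
Tick 5: prefer A, take mesh from B; A=[-] B=[grate] C=[gear,peg,tile,clip,mesh]

Answer: B mesh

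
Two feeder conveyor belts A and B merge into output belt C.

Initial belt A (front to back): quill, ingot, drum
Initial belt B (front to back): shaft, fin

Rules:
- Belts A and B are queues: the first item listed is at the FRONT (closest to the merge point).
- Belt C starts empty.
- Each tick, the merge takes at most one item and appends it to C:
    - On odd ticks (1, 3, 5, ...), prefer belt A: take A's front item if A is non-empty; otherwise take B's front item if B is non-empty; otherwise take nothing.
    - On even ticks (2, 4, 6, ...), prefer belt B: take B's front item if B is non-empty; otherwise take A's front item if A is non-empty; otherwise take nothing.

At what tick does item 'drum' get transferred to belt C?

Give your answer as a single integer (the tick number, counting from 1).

Answer: 5

Derivation:
Tick 1: prefer A, take quill from A; A=[ingot,drum] B=[shaft,fin] C=[quill]
Tick 2: prefer B, take shaft from B; A=[ingot,drum] B=[fin] C=[quill,shaft]
Tick 3: prefer A, take ingot from A; A=[drum] B=[fin] C=[quill,shaft,ingot]
Tick 4: prefer B, take fin from B; A=[drum] B=[-] C=[quill,shaft,ingot,fin]
Tick 5: prefer A, take drum from A; A=[-] B=[-] C=[quill,shaft,ingot,fin,drum]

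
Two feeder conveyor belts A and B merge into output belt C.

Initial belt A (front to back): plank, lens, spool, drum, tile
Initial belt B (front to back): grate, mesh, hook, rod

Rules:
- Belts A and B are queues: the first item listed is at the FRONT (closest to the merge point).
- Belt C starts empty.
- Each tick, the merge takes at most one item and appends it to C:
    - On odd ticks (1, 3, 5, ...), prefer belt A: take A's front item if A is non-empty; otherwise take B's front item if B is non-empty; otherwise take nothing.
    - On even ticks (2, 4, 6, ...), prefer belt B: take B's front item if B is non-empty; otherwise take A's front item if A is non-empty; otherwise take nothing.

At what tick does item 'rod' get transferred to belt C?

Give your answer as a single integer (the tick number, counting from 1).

Answer: 8

Derivation:
Tick 1: prefer A, take plank from A; A=[lens,spool,drum,tile] B=[grate,mesh,hook,rod] C=[plank]
Tick 2: prefer B, take grate from B; A=[lens,spool,drum,tile] B=[mesh,hook,rod] C=[plank,grate]
Tick 3: prefer A, take lens from A; A=[spool,drum,tile] B=[mesh,hook,rod] C=[plank,grate,lens]
Tick 4: prefer B, take mesh from B; A=[spool,drum,tile] B=[hook,rod] C=[plank,grate,lens,mesh]
Tick 5: prefer A, take spool from A; A=[drum,tile] B=[hook,rod] C=[plank,grate,lens,mesh,spool]
Tick 6: prefer B, take hook from B; A=[drum,tile] B=[rod] C=[plank,grate,lens,mesh,spool,hook]
Tick 7: prefer A, take drum from A; A=[tile] B=[rod] C=[plank,grate,lens,mesh,spool,hook,drum]
Tick 8: prefer B, take rod from B; A=[tile] B=[-] C=[plank,grate,lens,mesh,spool,hook,drum,rod]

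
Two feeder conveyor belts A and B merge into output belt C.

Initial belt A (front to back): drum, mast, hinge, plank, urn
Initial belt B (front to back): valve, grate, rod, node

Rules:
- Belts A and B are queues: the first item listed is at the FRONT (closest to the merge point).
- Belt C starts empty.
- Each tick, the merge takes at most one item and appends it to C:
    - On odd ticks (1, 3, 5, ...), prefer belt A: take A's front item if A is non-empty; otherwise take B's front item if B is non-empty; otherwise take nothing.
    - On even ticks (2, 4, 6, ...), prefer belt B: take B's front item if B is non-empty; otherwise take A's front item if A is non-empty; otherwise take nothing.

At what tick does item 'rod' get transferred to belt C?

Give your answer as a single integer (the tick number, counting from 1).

Answer: 6

Derivation:
Tick 1: prefer A, take drum from A; A=[mast,hinge,plank,urn] B=[valve,grate,rod,node] C=[drum]
Tick 2: prefer B, take valve from B; A=[mast,hinge,plank,urn] B=[grate,rod,node] C=[drum,valve]
Tick 3: prefer A, take mast from A; A=[hinge,plank,urn] B=[grate,rod,node] C=[drum,valve,mast]
Tick 4: prefer B, take grate from B; A=[hinge,plank,urn] B=[rod,node] C=[drum,valve,mast,grate]
Tick 5: prefer A, take hinge from A; A=[plank,urn] B=[rod,node] C=[drum,valve,mast,grate,hinge]
Tick 6: prefer B, take rod from B; A=[plank,urn] B=[node] C=[drum,valve,mast,grate,hinge,rod]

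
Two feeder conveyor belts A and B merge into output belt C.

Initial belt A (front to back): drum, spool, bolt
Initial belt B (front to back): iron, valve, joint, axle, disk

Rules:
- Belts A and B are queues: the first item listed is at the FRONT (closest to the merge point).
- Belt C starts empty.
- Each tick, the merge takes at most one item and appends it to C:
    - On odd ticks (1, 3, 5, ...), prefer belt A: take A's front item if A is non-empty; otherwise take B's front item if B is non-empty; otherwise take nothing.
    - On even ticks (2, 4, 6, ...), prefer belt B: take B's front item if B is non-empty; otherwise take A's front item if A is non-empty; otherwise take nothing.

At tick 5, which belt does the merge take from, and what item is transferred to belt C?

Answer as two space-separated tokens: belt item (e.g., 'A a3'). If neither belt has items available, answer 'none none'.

Tick 1: prefer A, take drum from A; A=[spool,bolt] B=[iron,valve,joint,axle,disk] C=[drum]
Tick 2: prefer B, take iron from B; A=[spool,bolt] B=[valve,joint,axle,disk] C=[drum,iron]
Tick 3: prefer A, take spool from A; A=[bolt] B=[valve,joint,axle,disk] C=[drum,iron,spool]
Tick 4: prefer B, take valve from B; A=[bolt] B=[joint,axle,disk] C=[drum,iron,spool,valve]
Tick 5: prefer A, take bolt from A; A=[-] B=[joint,axle,disk] C=[drum,iron,spool,valve,bolt]

Answer: A bolt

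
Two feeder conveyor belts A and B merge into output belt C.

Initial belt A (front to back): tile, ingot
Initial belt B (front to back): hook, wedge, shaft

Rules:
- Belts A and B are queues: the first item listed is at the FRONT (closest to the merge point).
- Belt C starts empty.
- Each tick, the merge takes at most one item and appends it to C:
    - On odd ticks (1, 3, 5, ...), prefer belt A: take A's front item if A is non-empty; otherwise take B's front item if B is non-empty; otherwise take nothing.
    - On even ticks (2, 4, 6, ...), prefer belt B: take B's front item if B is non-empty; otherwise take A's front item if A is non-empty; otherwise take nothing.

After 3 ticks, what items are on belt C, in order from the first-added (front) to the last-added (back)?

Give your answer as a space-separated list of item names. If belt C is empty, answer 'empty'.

Answer: tile hook ingot

Derivation:
Tick 1: prefer A, take tile from A; A=[ingot] B=[hook,wedge,shaft] C=[tile]
Tick 2: prefer B, take hook from B; A=[ingot] B=[wedge,shaft] C=[tile,hook]
Tick 3: prefer A, take ingot from A; A=[-] B=[wedge,shaft] C=[tile,hook,ingot]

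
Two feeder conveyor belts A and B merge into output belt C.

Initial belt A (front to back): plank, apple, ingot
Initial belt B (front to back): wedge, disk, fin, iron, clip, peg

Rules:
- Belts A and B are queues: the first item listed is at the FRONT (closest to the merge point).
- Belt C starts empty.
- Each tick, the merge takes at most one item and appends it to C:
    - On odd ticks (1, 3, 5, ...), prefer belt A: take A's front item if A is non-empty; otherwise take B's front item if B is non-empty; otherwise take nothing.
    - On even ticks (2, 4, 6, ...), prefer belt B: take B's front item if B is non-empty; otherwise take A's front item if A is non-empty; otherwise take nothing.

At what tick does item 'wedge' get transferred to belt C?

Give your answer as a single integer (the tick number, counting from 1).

Answer: 2

Derivation:
Tick 1: prefer A, take plank from A; A=[apple,ingot] B=[wedge,disk,fin,iron,clip,peg] C=[plank]
Tick 2: prefer B, take wedge from B; A=[apple,ingot] B=[disk,fin,iron,clip,peg] C=[plank,wedge]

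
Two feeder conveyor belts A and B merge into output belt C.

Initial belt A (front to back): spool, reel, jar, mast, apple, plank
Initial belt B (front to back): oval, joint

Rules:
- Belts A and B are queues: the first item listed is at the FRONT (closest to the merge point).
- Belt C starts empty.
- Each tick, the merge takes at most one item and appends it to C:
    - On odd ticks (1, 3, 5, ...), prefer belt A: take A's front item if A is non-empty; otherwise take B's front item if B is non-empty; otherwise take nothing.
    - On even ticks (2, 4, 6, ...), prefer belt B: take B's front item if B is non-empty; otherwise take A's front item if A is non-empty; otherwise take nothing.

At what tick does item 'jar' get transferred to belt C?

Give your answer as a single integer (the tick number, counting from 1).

Answer: 5

Derivation:
Tick 1: prefer A, take spool from A; A=[reel,jar,mast,apple,plank] B=[oval,joint] C=[spool]
Tick 2: prefer B, take oval from B; A=[reel,jar,mast,apple,plank] B=[joint] C=[spool,oval]
Tick 3: prefer A, take reel from A; A=[jar,mast,apple,plank] B=[joint] C=[spool,oval,reel]
Tick 4: prefer B, take joint from B; A=[jar,mast,apple,plank] B=[-] C=[spool,oval,reel,joint]
Tick 5: prefer A, take jar from A; A=[mast,apple,plank] B=[-] C=[spool,oval,reel,joint,jar]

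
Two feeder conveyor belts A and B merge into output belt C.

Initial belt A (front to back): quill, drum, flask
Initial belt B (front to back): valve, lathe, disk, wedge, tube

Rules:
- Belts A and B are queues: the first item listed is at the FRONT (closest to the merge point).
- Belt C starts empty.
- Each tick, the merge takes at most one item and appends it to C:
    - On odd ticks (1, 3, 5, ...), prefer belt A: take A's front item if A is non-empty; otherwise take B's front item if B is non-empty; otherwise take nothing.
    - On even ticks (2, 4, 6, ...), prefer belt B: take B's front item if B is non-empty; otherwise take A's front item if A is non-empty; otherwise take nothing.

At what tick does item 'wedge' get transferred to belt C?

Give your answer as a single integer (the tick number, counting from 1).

Tick 1: prefer A, take quill from A; A=[drum,flask] B=[valve,lathe,disk,wedge,tube] C=[quill]
Tick 2: prefer B, take valve from B; A=[drum,flask] B=[lathe,disk,wedge,tube] C=[quill,valve]
Tick 3: prefer A, take drum from A; A=[flask] B=[lathe,disk,wedge,tube] C=[quill,valve,drum]
Tick 4: prefer B, take lathe from B; A=[flask] B=[disk,wedge,tube] C=[quill,valve,drum,lathe]
Tick 5: prefer A, take flask from A; A=[-] B=[disk,wedge,tube] C=[quill,valve,drum,lathe,flask]
Tick 6: prefer B, take disk from B; A=[-] B=[wedge,tube] C=[quill,valve,drum,lathe,flask,disk]
Tick 7: prefer A, take wedge from B; A=[-] B=[tube] C=[quill,valve,drum,lathe,flask,disk,wedge]

Answer: 7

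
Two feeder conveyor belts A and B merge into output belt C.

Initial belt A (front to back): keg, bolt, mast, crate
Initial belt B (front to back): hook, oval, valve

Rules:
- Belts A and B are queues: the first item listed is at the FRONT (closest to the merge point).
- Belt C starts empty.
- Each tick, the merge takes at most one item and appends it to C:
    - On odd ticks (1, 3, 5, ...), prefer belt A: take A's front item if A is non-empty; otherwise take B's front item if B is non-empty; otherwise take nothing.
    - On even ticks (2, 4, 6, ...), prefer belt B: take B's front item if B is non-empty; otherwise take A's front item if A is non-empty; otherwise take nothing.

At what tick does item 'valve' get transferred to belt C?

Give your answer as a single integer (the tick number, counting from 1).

Tick 1: prefer A, take keg from A; A=[bolt,mast,crate] B=[hook,oval,valve] C=[keg]
Tick 2: prefer B, take hook from B; A=[bolt,mast,crate] B=[oval,valve] C=[keg,hook]
Tick 3: prefer A, take bolt from A; A=[mast,crate] B=[oval,valve] C=[keg,hook,bolt]
Tick 4: prefer B, take oval from B; A=[mast,crate] B=[valve] C=[keg,hook,bolt,oval]
Tick 5: prefer A, take mast from A; A=[crate] B=[valve] C=[keg,hook,bolt,oval,mast]
Tick 6: prefer B, take valve from B; A=[crate] B=[-] C=[keg,hook,bolt,oval,mast,valve]

Answer: 6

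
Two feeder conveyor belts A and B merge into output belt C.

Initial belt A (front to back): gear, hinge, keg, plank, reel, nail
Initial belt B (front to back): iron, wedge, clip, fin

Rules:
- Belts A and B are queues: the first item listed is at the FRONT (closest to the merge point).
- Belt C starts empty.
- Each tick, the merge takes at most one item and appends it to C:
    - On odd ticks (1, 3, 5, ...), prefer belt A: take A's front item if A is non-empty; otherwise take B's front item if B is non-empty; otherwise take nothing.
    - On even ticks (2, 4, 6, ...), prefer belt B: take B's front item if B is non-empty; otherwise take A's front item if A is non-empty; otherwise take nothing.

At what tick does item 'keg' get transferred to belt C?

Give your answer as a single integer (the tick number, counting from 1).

Tick 1: prefer A, take gear from A; A=[hinge,keg,plank,reel,nail] B=[iron,wedge,clip,fin] C=[gear]
Tick 2: prefer B, take iron from B; A=[hinge,keg,plank,reel,nail] B=[wedge,clip,fin] C=[gear,iron]
Tick 3: prefer A, take hinge from A; A=[keg,plank,reel,nail] B=[wedge,clip,fin] C=[gear,iron,hinge]
Tick 4: prefer B, take wedge from B; A=[keg,plank,reel,nail] B=[clip,fin] C=[gear,iron,hinge,wedge]
Tick 5: prefer A, take keg from A; A=[plank,reel,nail] B=[clip,fin] C=[gear,iron,hinge,wedge,keg]

Answer: 5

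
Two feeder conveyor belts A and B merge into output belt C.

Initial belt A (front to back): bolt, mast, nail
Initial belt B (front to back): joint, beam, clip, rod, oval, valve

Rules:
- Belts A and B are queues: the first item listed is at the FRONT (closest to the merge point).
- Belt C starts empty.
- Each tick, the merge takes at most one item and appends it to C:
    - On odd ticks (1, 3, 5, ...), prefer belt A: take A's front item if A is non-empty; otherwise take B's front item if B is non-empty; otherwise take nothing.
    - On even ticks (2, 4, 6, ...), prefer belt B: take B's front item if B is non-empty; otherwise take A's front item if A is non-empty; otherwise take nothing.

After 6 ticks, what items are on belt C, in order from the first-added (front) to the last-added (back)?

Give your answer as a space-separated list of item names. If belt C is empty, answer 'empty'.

Answer: bolt joint mast beam nail clip

Derivation:
Tick 1: prefer A, take bolt from A; A=[mast,nail] B=[joint,beam,clip,rod,oval,valve] C=[bolt]
Tick 2: prefer B, take joint from B; A=[mast,nail] B=[beam,clip,rod,oval,valve] C=[bolt,joint]
Tick 3: prefer A, take mast from A; A=[nail] B=[beam,clip,rod,oval,valve] C=[bolt,joint,mast]
Tick 4: prefer B, take beam from B; A=[nail] B=[clip,rod,oval,valve] C=[bolt,joint,mast,beam]
Tick 5: prefer A, take nail from A; A=[-] B=[clip,rod,oval,valve] C=[bolt,joint,mast,beam,nail]
Tick 6: prefer B, take clip from B; A=[-] B=[rod,oval,valve] C=[bolt,joint,mast,beam,nail,clip]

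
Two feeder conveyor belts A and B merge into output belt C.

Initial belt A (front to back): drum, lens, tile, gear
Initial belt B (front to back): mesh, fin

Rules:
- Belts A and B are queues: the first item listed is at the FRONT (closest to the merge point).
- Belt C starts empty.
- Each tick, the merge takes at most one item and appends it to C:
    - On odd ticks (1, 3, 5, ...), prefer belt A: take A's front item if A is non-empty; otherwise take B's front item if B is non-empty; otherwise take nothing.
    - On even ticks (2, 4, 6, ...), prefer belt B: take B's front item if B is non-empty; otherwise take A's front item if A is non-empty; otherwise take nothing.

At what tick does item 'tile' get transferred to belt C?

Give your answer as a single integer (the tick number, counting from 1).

Answer: 5

Derivation:
Tick 1: prefer A, take drum from A; A=[lens,tile,gear] B=[mesh,fin] C=[drum]
Tick 2: prefer B, take mesh from B; A=[lens,tile,gear] B=[fin] C=[drum,mesh]
Tick 3: prefer A, take lens from A; A=[tile,gear] B=[fin] C=[drum,mesh,lens]
Tick 4: prefer B, take fin from B; A=[tile,gear] B=[-] C=[drum,mesh,lens,fin]
Tick 5: prefer A, take tile from A; A=[gear] B=[-] C=[drum,mesh,lens,fin,tile]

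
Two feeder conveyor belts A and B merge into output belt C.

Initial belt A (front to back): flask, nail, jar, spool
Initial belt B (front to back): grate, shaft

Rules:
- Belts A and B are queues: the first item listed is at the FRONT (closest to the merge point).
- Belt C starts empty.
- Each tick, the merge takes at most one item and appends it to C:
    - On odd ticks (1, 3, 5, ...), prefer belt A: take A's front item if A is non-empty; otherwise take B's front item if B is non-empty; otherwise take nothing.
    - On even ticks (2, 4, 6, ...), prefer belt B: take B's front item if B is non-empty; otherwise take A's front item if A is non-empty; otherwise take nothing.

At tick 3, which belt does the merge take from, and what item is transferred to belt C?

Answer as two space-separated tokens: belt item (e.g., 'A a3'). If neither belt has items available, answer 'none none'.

Tick 1: prefer A, take flask from A; A=[nail,jar,spool] B=[grate,shaft] C=[flask]
Tick 2: prefer B, take grate from B; A=[nail,jar,spool] B=[shaft] C=[flask,grate]
Tick 3: prefer A, take nail from A; A=[jar,spool] B=[shaft] C=[flask,grate,nail]

Answer: A nail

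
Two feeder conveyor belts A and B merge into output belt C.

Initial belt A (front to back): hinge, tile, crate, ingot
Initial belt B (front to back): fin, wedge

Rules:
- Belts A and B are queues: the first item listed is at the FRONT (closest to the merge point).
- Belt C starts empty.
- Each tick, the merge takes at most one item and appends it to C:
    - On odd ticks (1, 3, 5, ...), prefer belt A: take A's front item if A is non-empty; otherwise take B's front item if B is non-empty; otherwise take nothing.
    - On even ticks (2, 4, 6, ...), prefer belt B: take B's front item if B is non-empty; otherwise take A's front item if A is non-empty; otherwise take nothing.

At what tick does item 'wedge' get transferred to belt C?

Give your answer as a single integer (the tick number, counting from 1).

Tick 1: prefer A, take hinge from A; A=[tile,crate,ingot] B=[fin,wedge] C=[hinge]
Tick 2: prefer B, take fin from B; A=[tile,crate,ingot] B=[wedge] C=[hinge,fin]
Tick 3: prefer A, take tile from A; A=[crate,ingot] B=[wedge] C=[hinge,fin,tile]
Tick 4: prefer B, take wedge from B; A=[crate,ingot] B=[-] C=[hinge,fin,tile,wedge]

Answer: 4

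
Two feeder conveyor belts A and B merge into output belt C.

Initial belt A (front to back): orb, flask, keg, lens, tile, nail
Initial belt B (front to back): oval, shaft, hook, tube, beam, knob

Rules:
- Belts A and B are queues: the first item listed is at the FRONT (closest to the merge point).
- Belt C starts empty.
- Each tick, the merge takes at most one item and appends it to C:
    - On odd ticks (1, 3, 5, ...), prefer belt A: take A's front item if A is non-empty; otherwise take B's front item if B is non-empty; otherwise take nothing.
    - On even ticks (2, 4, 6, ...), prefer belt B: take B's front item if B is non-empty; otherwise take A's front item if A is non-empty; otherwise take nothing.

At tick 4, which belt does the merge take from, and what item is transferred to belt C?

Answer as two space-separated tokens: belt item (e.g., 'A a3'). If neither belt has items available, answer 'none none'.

Tick 1: prefer A, take orb from A; A=[flask,keg,lens,tile,nail] B=[oval,shaft,hook,tube,beam,knob] C=[orb]
Tick 2: prefer B, take oval from B; A=[flask,keg,lens,tile,nail] B=[shaft,hook,tube,beam,knob] C=[orb,oval]
Tick 3: prefer A, take flask from A; A=[keg,lens,tile,nail] B=[shaft,hook,tube,beam,knob] C=[orb,oval,flask]
Tick 4: prefer B, take shaft from B; A=[keg,lens,tile,nail] B=[hook,tube,beam,knob] C=[orb,oval,flask,shaft]

Answer: B shaft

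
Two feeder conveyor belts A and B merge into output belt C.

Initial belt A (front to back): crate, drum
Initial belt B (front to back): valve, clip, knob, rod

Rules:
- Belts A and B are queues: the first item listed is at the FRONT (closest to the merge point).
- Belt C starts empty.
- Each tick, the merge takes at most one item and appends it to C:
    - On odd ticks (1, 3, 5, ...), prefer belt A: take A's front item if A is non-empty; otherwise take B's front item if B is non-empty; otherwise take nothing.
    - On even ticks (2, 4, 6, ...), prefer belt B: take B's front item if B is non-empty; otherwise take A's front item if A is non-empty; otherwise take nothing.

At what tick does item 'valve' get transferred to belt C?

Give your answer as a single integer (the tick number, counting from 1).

Answer: 2

Derivation:
Tick 1: prefer A, take crate from A; A=[drum] B=[valve,clip,knob,rod] C=[crate]
Tick 2: prefer B, take valve from B; A=[drum] B=[clip,knob,rod] C=[crate,valve]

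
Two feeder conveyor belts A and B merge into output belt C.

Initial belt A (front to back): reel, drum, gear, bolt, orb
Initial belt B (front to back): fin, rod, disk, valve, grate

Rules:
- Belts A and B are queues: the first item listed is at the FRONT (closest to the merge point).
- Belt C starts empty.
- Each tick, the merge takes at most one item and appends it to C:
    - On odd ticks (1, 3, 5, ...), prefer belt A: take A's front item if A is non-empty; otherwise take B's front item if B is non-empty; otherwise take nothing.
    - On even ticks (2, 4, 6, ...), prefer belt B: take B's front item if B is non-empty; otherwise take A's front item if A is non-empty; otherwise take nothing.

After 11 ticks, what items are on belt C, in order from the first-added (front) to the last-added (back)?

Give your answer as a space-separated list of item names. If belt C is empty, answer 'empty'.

Tick 1: prefer A, take reel from A; A=[drum,gear,bolt,orb] B=[fin,rod,disk,valve,grate] C=[reel]
Tick 2: prefer B, take fin from B; A=[drum,gear,bolt,orb] B=[rod,disk,valve,grate] C=[reel,fin]
Tick 3: prefer A, take drum from A; A=[gear,bolt,orb] B=[rod,disk,valve,grate] C=[reel,fin,drum]
Tick 4: prefer B, take rod from B; A=[gear,bolt,orb] B=[disk,valve,grate] C=[reel,fin,drum,rod]
Tick 5: prefer A, take gear from A; A=[bolt,orb] B=[disk,valve,grate] C=[reel,fin,drum,rod,gear]
Tick 6: prefer B, take disk from B; A=[bolt,orb] B=[valve,grate] C=[reel,fin,drum,rod,gear,disk]
Tick 7: prefer A, take bolt from A; A=[orb] B=[valve,grate] C=[reel,fin,drum,rod,gear,disk,bolt]
Tick 8: prefer B, take valve from B; A=[orb] B=[grate] C=[reel,fin,drum,rod,gear,disk,bolt,valve]
Tick 9: prefer A, take orb from A; A=[-] B=[grate] C=[reel,fin,drum,rod,gear,disk,bolt,valve,orb]
Tick 10: prefer B, take grate from B; A=[-] B=[-] C=[reel,fin,drum,rod,gear,disk,bolt,valve,orb,grate]
Tick 11: prefer A, both empty, nothing taken; A=[-] B=[-] C=[reel,fin,drum,rod,gear,disk,bolt,valve,orb,grate]

Answer: reel fin drum rod gear disk bolt valve orb grate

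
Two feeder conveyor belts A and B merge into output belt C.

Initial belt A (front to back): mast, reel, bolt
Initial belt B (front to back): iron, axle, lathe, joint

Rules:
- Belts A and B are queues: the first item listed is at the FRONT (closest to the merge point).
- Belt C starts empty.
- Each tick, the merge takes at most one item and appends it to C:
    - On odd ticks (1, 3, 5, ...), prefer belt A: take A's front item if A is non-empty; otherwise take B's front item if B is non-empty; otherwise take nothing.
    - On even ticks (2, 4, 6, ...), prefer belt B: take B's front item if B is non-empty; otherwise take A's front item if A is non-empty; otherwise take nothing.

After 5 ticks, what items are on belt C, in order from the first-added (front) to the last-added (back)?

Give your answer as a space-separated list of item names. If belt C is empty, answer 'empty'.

Tick 1: prefer A, take mast from A; A=[reel,bolt] B=[iron,axle,lathe,joint] C=[mast]
Tick 2: prefer B, take iron from B; A=[reel,bolt] B=[axle,lathe,joint] C=[mast,iron]
Tick 3: prefer A, take reel from A; A=[bolt] B=[axle,lathe,joint] C=[mast,iron,reel]
Tick 4: prefer B, take axle from B; A=[bolt] B=[lathe,joint] C=[mast,iron,reel,axle]
Tick 5: prefer A, take bolt from A; A=[-] B=[lathe,joint] C=[mast,iron,reel,axle,bolt]

Answer: mast iron reel axle bolt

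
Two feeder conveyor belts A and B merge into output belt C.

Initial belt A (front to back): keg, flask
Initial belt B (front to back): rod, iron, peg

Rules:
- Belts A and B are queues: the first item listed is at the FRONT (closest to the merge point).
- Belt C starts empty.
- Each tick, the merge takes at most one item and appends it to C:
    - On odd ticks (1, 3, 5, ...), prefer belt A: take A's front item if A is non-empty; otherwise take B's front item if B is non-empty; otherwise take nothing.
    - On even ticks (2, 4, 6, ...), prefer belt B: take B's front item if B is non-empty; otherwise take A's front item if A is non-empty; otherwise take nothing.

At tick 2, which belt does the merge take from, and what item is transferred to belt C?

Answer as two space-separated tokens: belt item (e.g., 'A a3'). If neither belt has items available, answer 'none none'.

Answer: B rod

Derivation:
Tick 1: prefer A, take keg from A; A=[flask] B=[rod,iron,peg] C=[keg]
Tick 2: prefer B, take rod from B; A=[flask] B=[iron,peg] C=[keg,rod]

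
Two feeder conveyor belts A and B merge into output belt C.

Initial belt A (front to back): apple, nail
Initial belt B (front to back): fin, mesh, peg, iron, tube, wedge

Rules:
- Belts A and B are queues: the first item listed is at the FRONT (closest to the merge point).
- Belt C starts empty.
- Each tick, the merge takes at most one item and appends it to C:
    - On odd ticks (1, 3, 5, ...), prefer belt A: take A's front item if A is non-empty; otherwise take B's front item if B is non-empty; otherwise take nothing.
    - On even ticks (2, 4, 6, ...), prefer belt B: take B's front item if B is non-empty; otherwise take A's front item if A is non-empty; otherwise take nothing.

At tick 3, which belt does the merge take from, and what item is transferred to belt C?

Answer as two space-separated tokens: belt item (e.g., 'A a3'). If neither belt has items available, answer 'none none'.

Answer: A nail

Derivation:
Tick 1: prefer A, take apple from A; A=[nail] B=[fin,mesh,peg,iron,tube,wedge] C=[apple]
Tick 2: prefer B, take fin from B; A=[nail] B=[mesh,peg,iron,tube,wedge] C=[apple,fin]
Tick 3: prefer A, take nail from A; A=[-] B=[mesh,peg,iron,tube,wedge] C=[apple,fin,nail]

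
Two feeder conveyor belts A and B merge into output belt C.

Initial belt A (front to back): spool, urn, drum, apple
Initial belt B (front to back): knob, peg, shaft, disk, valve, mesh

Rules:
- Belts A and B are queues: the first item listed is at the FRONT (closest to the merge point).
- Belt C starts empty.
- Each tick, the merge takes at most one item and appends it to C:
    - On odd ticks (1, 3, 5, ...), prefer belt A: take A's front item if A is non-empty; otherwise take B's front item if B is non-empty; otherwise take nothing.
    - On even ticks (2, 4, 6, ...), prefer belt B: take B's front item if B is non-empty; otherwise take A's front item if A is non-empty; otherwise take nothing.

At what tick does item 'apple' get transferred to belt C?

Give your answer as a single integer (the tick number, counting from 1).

Answer: 7

Derivation:
Tick 1: prefer A, take spool from A; A=[urn,drum,apple] B=[knob,peg,shaft,disk,valve,mesh] C=[spool]
Tick 2: prefer B, take knob from B; A=[urn,drum,apple] B=[peg,shaft,disk,valve,mesh] C=[spool,knob]
Tick 3: prefer A, take urn from A; A=[drum,apple] B=[peg,shaft,disk,valve,mesh] C=[spool,knob,urn]
Tick 4: prefer B, take peg from B; A=[drum,apple] B=[shaft,disk,valve,mesh] C=[spool,knob,urn,peg]
Tick 5: prefer A, take drum from A; A=[apple] B=[shaft,disk,valve,mesh] C=[spool,knob,urn,peg,drum]
Tick 6: prefer B, take shaft from B; A=[apple] B=[disk,valve,mesh] C=[spool,knob,urn,peg,drum,shaft]
Tick 7: prefer A, take apple from A; A=[-] B=[disk,valve,mesh] C=[spool,knob,urn,peg,drum,shaft,apple]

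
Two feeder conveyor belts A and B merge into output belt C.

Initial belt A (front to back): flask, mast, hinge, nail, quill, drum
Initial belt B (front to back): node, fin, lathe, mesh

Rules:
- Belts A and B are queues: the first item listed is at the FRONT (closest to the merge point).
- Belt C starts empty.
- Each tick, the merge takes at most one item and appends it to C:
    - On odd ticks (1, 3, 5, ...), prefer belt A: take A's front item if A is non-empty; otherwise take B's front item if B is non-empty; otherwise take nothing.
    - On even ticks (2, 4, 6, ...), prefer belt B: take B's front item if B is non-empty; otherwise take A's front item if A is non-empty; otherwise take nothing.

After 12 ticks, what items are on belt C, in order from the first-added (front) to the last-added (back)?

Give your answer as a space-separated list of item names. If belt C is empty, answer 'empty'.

Tick 1: prefer A, take flask from A; A=[mast,hinge,nail,quill,drum] B=[node,fin,lathe,mesh] C=[flask]
Tick 2: prefer B, take node from B; A=[mast,hinge,nail,quill,drum] B=[fin,lathe,mesh] C=[flask,node]
Tick 3: prefer A, take mast from A; A=[hinge,nail,quill,drum] B=[fin,lathe,mesh] C=[flask,node,mast]
Tick 4: prefer B, take fin from B; A=[hinge,nail,quill,drum] B=[lathe,mesh] C=[flask,node,mast,fin]
Tick 5: prefer A, take hinge from A; A=[nail,quill,drum] B=[lathe,mesh] C=[flask,node,mast,fin,hinge]
Tick 6: prefer B, take lathe from B; A=[nail,quill,drum] B=[mesh] C=[flask,node,mast,fin,hinge,lathe]
Tick 7: prefer A, take nail from A; A=[quill,drum] B=[mesh] C=[flask,node,mast,fin,hinge,lathe,nail]
Tick 8: prefer B, take mesh from B; A=[quill,drum] B=[-] C=[flask,node,mast,fin,hinge,lathe,nail,mesh]
Tick 9: prefer A, take quill from A; A=[drum] B=[-] C=[flask,node,mast,fin,hinge,lathe,nail,mesh,quill]
Tick 10: prefer B, take drum from A; A=[-] B=[-] C=[flask,node,mast,fin,hinge,lathe,nail,mesh,quill,drum]
Tick 11: prefer A, both empty, nothing taken; A=[-] B=[-] C=[flask,node,mast,fin,hinge,lathe,nail,mesh,quill,drum]
Tick 12: prefer B, both empty, nothing taken; A=[-] B=[-] C=[flask,node,mast,fin,hinge,lathe,nail,mesh,quill,drum]

Answer: flask node mast fin hinge lathe nail mesh quill drum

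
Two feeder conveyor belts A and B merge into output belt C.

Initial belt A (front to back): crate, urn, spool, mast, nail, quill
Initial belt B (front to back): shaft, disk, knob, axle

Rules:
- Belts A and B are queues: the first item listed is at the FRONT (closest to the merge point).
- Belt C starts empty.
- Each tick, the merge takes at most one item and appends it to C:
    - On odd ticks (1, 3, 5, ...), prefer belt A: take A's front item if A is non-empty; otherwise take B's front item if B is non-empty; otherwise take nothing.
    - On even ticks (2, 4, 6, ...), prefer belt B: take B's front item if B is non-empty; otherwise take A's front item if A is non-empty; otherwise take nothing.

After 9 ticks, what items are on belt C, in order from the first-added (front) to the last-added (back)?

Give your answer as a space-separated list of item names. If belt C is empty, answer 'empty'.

Tick 1: prefer A, take crate from A; A=[urn,spool,mast,nail,quill] B=[shaft,disk,knob,axle] C=[crate]
Tick 2: prefer B, take shaft from B; A=[urn,spool,mast,nail,quill] B=[disk,knob,axle] C=[crate,shaft]
Tick 3: prefer A, take urn from A; A=[spool,mast,nail,quill] B=[disk,knob,axle] C=[crate,shaft,urn]
Tick 4: prefer B, take disk from B; A=[spool,mast,nail,quill] B=[knob,axle] C=[crate,shaft,urn,disk]
Tick 5: prefer A, take spool from A; A=[mast,nail,quill] B=[knob,axle] C=[crate,shaft,urn,disk,spool]
Tick 6: prefer B, take knob from B; A=[mast,nail,quill] B=[axle] C=[crate,shaft,urn,disk,spool,knob]
Tick 7: prefer A, take mast from A; A=[nail,quill] B=[axle] C=[crate,shaft,urn,disk,spool,knob,mast]
Tick 8: prefer B, take axle from B; A=[nail,quill] B=[-] C=[crate,shaft,urn,disk,spool,knob,mast,axle]
Tick 9: prefer A, take nail from A; A=[quill] B=[-] C=[crate,shaft,urn,disk,spool,knob,mast,axle,nail]

Answer: crate shaft urn disk spool knob mast axle nail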